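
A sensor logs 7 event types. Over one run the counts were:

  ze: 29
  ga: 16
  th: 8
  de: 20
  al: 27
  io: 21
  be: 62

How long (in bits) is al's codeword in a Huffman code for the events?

3

Build the tree from the bottom:
merge th(8) and ga(16): 24
merge de(20) and io(21): 41
merge 24 and al(27): 51
merge ze(29) and 41: 70
merge 51 and be(62): 113
merge 70 and 113: 183
The subtree containing al is merged 3 times, so code length = 3.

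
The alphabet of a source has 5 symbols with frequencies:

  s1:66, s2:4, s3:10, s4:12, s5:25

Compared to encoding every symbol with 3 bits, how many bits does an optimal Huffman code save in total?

143

Fixed-length: 3 bits × 117 symbols = 351 bits.
Huffman merges:
combine s2(4), s3(10) → 14
combine s4(12), 14 → 26
combine s5(25), 26 → 51
combine 51, s1(66) → 117
Huffman total = 14 + 26 + 51 + 117 = 208 bits.
Saving = 351 − 208 = 143 bits.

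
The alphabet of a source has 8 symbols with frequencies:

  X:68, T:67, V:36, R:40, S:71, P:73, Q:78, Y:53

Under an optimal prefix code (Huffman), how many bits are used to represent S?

Repeatedly merge the two smallest:
merge V(36) and R(40): 76
merge Y(53) and T(67): 120
merge X(68) and S(71): 139
merge P(73) and 76: 149
merge Q(78) and 120: 198
merge 139 and 149: 288
merge 198 and 288: 486
S's leaf is at depth 3, giving a 3-bit codeword.

3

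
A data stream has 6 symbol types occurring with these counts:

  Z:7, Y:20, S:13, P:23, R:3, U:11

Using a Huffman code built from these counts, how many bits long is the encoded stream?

185

Greedily combine the two least-frequent nodes:
R(3) + Z(7) → 10
10 + U(11) → 21
S(13) + Y(20) → 33
21 + P(23) → 44
33 + 44 → 77
Each symbol's bit-cost is frequency × depth; summing gives 185 bits (equivalently 10 + 21 + 33 + 44 + 77).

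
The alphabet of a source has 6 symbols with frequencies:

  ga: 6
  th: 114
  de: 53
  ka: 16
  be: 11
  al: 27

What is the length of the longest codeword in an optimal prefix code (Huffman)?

5

Merge the two lowest-weight nodes at each step:
ga(6) + be(11) → 17
ka(16) + 17 → 33
al(27) + 33 → 60
de(53) + 60 → 113
113 + th(114) → 227
Maximum depth reached is 5.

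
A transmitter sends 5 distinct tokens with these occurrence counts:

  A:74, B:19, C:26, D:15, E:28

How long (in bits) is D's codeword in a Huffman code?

3

Repeatedly merge the two smallest:
combine D(15), B(19) → 34
combine C(26), E(28) → 54
combine 34, 54 → 88
combine A(74), 88 → 162
The subtree containing D is merged 3 times, so code length = 3.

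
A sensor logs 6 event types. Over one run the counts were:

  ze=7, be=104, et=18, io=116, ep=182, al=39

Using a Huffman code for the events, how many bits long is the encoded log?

Merge the two smallest weights repeatedly:
merge ze(7) and et(18): 25
merge 25 and al(39): 64
merge 64 and be(104): 168
merge io(116) and 168: 284
merge ep(182) and 284: 466
The encoded length is the sum of every internal node's weight: 25 + 64 + 168 + 284 + 466 = 1007 bits.

1007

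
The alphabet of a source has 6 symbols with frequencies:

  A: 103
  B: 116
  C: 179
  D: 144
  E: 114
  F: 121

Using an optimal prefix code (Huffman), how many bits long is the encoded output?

2008

Build the Huffman tree bottom-up:
combine A(103), E(114) → 217
combine B(116), F(121) → 237
combine D(144), C(179) → 323
combine 217, 237 → 454
combine 323, 454 → 777
Each symbol's bit-cost is frequency × depth; summing gives 2008 bits (equivalently 217 + 237 + 323 + 454 + 777).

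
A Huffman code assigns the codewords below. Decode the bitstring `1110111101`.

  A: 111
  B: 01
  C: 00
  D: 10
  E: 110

Read left to right; each codeword is recognised as soon as it completes (prefix code):
  111→A | 01→B | 111→A | 01→B
Decoded message: ABAB

ABAB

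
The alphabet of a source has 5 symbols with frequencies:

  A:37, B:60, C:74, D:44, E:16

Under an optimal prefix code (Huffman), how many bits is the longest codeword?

3

Merge the two lowest-weight nodes at each step:
merge E(16) and A(37): 53
merge D(44) and 53: 97
merge B(60) and C(74): 134
merge 97 and 134: 231
The rarest symbols sit at the bottom; the longest codeword is 3 bits.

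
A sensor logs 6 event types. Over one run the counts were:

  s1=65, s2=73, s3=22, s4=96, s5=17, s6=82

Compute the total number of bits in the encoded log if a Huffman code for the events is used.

853

Build the Huffman tree bottom-up:
s5(17) + s3(22) → 39
39 + s1(65) → 104
s2(73) + s6(82) → 155
s4(96) + 104 → 200
155 + 200 → 355
Each symbol's bit-cost is frequency × depth; summing gives 853 bits (equivalently 39 + 104 + 155 + 200 + 355).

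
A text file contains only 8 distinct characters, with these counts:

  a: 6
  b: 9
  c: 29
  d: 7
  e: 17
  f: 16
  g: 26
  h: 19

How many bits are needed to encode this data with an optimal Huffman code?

Merge the two smallest weights repeatedly:
merge a(6) and d(7): 13
merge b(9) and 13: 22
merge f(16) and e(17): 33
merge h(19) and 22: 41
merge g(26) and c(29): 55
merge 33 and 41: 74
merge 55 and 74: 129
Total encoded bits = sum of merged weights = 13 + 22 + 33 + 41 + 55 + 74 + 129 = 367.

367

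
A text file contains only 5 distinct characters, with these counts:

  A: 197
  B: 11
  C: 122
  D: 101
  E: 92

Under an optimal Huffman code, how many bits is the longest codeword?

3

Merge the two lowest-weight nodes at each step:
B(11) + E(92) → 103
D(101) + 103 → 204
C(122) + A(197) → 319
204 + 319 → 523
Maximum depth reached is 3.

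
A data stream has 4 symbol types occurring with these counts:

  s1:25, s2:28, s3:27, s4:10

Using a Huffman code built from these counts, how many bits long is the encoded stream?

Build the Huffman tree bottom-up:
merge s4(10) and s1(25): 35
merge s3(27) and s2(28): 55
merge 35 and 55: 90
The encoded length is the sum of every internal node's weight: 35 + 55 + 90 = 180 bits.

180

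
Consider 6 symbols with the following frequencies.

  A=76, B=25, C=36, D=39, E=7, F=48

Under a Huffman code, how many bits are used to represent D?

2

Build the tree from the bottom:
merge E(7) and B(25): 32
merge 32 and C(36): 68
merge D(39) and F(48): 87
merge 68 and A(76): 144
merge 87 and 144: 231
The subtree containing D is merged 2 times, so code length = 2.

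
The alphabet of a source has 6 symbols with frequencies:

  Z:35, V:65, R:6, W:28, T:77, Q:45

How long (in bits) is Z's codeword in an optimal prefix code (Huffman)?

3

Huffman merges, smallest pair first:
merge R(6) and W(28): 34
merge 34 and Z(35): 69
merge Q(45) and V(65): 110
merge 69 and T(77): 146
merge 110 and 146: 256
The subtree containing Z is merged 3 times, so code length = 3.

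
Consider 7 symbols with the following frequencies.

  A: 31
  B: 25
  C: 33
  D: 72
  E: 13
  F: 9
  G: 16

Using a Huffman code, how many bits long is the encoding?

513

Greedily combine the two least-frequent nodes:
F(9) + E(13) → 22
G(16) + 22 → 38
B(25) + A(31) → 56
C(33) + 38 → 71
56 + 71 → 127
D(72) + 127 → 199
The encoded length is the sum of every internal node's weight: 22 + 38 + 56 + 71 + 127 + 199 = 513 bits.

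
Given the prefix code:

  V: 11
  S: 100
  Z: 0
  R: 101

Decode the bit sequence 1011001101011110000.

Read left to right; each codeword is recognised as soon as it completes (prefix code):
  101→R | 100→S | 11→V | 0→Z | 101→R | 11→V | 100→S | 0→Z | 0→Z
Decoded message: RSVZRVSZZ

RSVZRVSZZ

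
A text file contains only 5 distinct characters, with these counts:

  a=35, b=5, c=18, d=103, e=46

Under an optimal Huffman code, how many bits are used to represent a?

Repeatedly merge the two smallest:
merge b(5) and c(18): 23
merge 23 and a(35): 58
merge e(46) and 58: 104
merge d(103) and 104: 207
a sits 3 levels below the root, so its codeword is 3 bits.

3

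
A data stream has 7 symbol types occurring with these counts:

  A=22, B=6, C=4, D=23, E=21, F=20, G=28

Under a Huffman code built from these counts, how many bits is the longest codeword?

4

Merge the two lowest-weight nodes at each step:
merge C(4) and B(6): 10
merge 10 and F(20): 30
merge E(21) and A(22): 43
merge D(23) and G(28): 51
merge 30 and 43: 73
merge 51 and 73: 124
Maximum depth reached is 4.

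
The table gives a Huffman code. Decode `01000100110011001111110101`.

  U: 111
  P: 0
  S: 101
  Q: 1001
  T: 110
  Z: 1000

Read left to right; each codeword is recognised as soon as it completes (prefix code):
  0→P | 1000→Z | 1001→Q | 1001→Q | 1001→Q | 111→U | 110→T | 101→S
Decoded message: PZQQQUTS

PZQQQUTS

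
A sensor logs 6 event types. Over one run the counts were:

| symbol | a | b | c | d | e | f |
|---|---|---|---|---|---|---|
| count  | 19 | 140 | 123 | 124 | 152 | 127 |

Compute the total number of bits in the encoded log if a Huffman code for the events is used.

Greedily combine the two least-frequent nodes:
combine a(19), c(123) → 142
combine d(124), f(127) → 251
combine b(140), 142 → 282
combine e(152), 251 → 403
combine 282, 403 → 685
Each symbol's bit-cost is frequency × depth; summing gives 1763 bits (equivalently 142 + 251 + 282 + 403 + 685).

1763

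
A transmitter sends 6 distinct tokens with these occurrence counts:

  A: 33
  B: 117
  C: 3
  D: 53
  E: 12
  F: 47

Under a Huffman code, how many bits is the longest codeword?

Merge the two lowest-weight nodes at each step:
C(3) + E(12) → 15
15 + A(33) → 48
F(47) + 48 → 95
D(53) + 95 → 148
B(117) + 148 → 265
The rarest symbols sit at the bottom; the longest codeword is 5 bits.

5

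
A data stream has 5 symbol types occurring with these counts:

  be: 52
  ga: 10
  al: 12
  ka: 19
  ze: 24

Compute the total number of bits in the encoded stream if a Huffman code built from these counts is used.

Greedily combine the two least-frequent nodes:
merge ga(10) and al(12): 22
merge ka(19) and 22: 41
merge ze(24) and 41: 65
merge be(52) and 65: 117
Each symbol's bit-cost is frequency × depth; summing gives 245 bits (equivalently 22 + 41 + 65 + 117).

245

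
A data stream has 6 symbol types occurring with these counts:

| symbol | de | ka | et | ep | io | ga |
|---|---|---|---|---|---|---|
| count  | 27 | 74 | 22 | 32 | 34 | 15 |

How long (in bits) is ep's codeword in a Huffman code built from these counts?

Repeatedly merge the two smallest:
combine ga(15), et(22) → 37
combine de(27), ep(32) → 59
combine io(34), 37 → 71
combine 59, 71 → 130
combine ka(74), 130 → 204
ep sits 3 levels below the root, so its codeword is 3 bits.

3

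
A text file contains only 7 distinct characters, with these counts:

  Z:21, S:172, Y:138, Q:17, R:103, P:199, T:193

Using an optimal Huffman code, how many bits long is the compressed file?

Greedily combine the two least-frequent nodes:
merge Q(17) and Z(21): 38
merge 38 and R(103): 141
merge Y(138) and 141: 279
merge S(172) and T(193): 365
merge P(199) and 279: 478
merge 365 and 478: 843
Total encoded bits = sum of merged weights = 38 + 141 + 279 + 365 + 478 + 843 = 2144.

2144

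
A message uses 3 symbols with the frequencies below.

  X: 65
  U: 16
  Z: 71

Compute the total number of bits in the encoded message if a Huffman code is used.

233

Build the Huffman tree bottom-up:
U(16) + X(65) → 81
Z(71) + 81 → 152
The encoded length is the sum of every internal node's weight: 81 + 152 = 233 bits.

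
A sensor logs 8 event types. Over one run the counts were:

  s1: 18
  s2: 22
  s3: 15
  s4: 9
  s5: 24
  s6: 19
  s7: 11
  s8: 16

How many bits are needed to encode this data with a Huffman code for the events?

398

Greedily combine the two least-frequent nodes:
combine s4(9), s7(11) → 20
combine s3(15), s8(16) → 31
combine s1(18), s6(19) → 37
combine 20, s2(22) → 42
combine s5(24), 31 → 55
combine 37, 42 → 79
combine 55, 79 → 134
The encoded length is the sum of every internal node's weight: 20 + 31 + 37 + 42 + 55 + 79 + 134 = 398 bits.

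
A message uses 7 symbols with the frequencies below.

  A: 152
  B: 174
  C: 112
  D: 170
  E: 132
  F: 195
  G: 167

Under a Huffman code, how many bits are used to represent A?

Build the tree from the bottom:
combine C(112), E(132) → 244
combine A(152), G(167) → 319
combine D(170), B(174) → 344
combine F(195), 244 → 439
combine 319, 344 → 663
combine 439, 663 → 1102
A sits 3 levels below the root, so its codeword is 3 bits.

3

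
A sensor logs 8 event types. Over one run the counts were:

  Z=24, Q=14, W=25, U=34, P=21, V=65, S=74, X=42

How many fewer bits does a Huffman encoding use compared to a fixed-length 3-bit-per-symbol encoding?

Fixed-length: 3 bits × 299 symbols = 897 bits.
Huffman merges:
merge Q(14) and P(21): 35
merge Z(24) and W(25): 49
merge U(34) and 35: 69
merge X(42) and 49: 91
merge V(65) and 69: 134
merge S(74) and 91: 165
merge 134 and 165: 299
Huffman total = 35 + 49 + 69 + 91 + 134 + 165 + 299 = 842 bits.
Saving = 897 − 842 = 55 bits.

55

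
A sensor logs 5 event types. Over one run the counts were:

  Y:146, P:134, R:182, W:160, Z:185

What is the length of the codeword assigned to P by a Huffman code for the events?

3

Repeatedly merge the two smallest:
combine P(134), Y(146) → 280
combine W(160), R(182) → 342
combine Z(185), 280 → 465
combine 342, 465 → 807
P sits 3 levels below the root, so its codeword is 3 bits.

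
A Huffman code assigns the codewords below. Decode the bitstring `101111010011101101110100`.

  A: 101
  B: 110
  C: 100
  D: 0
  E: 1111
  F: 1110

AFCFBFC

Read left to right; each codeword is recognised as soon as it completes (prefix code):
  101→A | 1110→F | 100→C | 1110→F | 110→B | 1110→F | 100→C
Decoded message: AFCFBFC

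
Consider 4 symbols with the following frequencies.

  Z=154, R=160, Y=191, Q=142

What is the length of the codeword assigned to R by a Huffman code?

2

Huffman merges, smallest pair first:
Q(142) + Z(154) → 296
R(160) + Y(191) → 351
296 + 351 → 647
R sits 2 levels below the root, so its codeword is 2 bits.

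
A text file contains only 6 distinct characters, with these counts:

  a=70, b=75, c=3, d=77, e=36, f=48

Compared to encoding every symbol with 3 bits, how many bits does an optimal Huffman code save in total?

183

Fixed-length: 3 bits × 309 symbols = 927 bits.
Huffman merges:
merge c(3) and e(36): 39
merge 39 and f(48): 87
merge a(70) and b(75): 145
merge d(77) and 87: 164
merge 145 and 164: 309
Huffman total = 39 + 87 + 145 + 164 + 309 = 744 bits.
Saving = 927 − 744 = 183 bits.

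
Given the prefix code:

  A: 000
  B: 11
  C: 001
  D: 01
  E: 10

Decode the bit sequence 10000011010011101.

EADEEDBD

Read left to right; each codeword is recognised as soon as it completes (prefix code):
  10→E | 000→A | 01→D | 10→E | 10→E | 01→D | 11→B | 01→D
Decoded message: EADEEDBD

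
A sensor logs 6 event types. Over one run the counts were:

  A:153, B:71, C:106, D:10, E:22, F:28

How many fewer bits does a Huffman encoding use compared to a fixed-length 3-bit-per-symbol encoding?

Fixed-length: 3 bits × 390 symbols = 1170 bits.
Huffman merges:
D(10) + E(22) → 32
F(28) + 32 → 60
60 + B(71) → 131
C(106) + 131 → 237
A(153) + 237 → 390
Huffman total = 32 + 60 + 131 + 237 + 390 = 850 bits.
Saving = 1170 − 850 = 320 bits.

320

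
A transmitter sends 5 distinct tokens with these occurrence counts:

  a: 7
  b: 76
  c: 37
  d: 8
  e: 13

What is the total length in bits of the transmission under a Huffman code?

249

Merge the two smallest weights repeatedly:
merge a(7) and d(8): 15
merge e(13) and 15: 28
merge 28 and c(37): 65
merge 65 and b(76): 141
Total encoded bits = sum of merged weights = 15 + 28 + 65 + 141 = 249.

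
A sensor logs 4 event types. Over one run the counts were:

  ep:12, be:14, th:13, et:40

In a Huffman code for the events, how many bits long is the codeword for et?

Huffman merges, smallest pair first:
ep(12) + th(13) → 25
be(14) + 25 → 39
39 + et(40) → 79
et is merged only at the final step, so code length = 1.

1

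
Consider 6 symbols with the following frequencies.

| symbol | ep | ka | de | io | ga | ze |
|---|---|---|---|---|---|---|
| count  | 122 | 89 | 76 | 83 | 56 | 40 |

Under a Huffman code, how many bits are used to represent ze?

3

Build the tree from the bottom:
ze(40) + ga(56) → 96
de(76) + io(83) → 159
ka(89) + 96 → 185
ep(122) + 159 → 281
185 + 281 → 466
ze sits 3 levels below the root, so its codeword is 3 bits.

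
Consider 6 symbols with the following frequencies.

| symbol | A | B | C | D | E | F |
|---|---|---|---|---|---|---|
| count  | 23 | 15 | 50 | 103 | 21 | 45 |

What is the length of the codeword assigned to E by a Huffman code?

Huffman merges, smallest pair first:
merge B(15) and E(21): 36
merge A(23) and 36: 59
merge F(45) and C(50): 95
merge 59 and 95: 154
merge D(103) and 154: 257
E sits 4 levels below the root, so its codeword is 4 bits.

4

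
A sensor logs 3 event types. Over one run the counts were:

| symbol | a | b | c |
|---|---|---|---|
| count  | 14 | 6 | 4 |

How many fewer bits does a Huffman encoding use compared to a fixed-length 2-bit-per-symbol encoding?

Fixed-length: 2 bits × 24 symbols = 48 bits.
Huffman merges:
c(4) + b(6) → 10
10 + a(14) → 24
Huffman total = 10 + 24 = 34 bits.
Saving = 48 − 34 = 14 bits.

14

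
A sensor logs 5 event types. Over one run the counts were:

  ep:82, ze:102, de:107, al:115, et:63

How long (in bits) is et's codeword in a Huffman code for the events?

Repeatedly merge the two smallest:
combine et(63), ep(82) → 145
combine ze(102), de(107) → 209
combine al(115), 145 → 260
combine 209, 260 → 469
et's leaf is at depth 3, giving a 3-bit codeword.

3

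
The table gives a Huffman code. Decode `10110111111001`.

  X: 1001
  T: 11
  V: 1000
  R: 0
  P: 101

Read left to right; each codeword is recognised as soon as it completes (prefix code):
  101→P | 101→P | 11→T | 11→T | 1001→X
Decoded message: PPTTX

PPTTX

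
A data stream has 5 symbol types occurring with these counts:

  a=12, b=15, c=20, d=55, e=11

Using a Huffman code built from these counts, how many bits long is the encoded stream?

Merge the two smallest weights repeatedly:
combine e(11), a(12) → 23
combine b(15), c(20) → 35
combine 23, 35 → 58
combine d(55), 58 → 113
The encoded length is the sum of every internal node's weight: 23 + 35 + 58 + 113 = 229 bits.

229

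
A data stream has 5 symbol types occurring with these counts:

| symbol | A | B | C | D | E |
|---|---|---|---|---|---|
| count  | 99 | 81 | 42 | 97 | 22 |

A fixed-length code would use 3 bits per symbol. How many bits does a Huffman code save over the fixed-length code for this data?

Fixed-length: 3 bits × 341 symbols = 1023 bits.
Huffman merges:
E(22) + C(42) → 64
64 + B(81) → 145
D(97) + A(99) → 196
145 + 196 → 341
Huffman total = 64 + 145 + 196 + 341 = 746 bits.
Saving = 1023 − 746 = 277 bits.

277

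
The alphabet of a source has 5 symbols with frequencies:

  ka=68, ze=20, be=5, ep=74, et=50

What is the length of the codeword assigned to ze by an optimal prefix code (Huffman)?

3

Huffman merges, smallest pair first:
be(5) + ze(20) → 25
25 + et(50) → 75
ka(68) + ep(74) → 142
75 + 142 → 217
ze's leaf is at depth 3, giving a 3-bit codeword.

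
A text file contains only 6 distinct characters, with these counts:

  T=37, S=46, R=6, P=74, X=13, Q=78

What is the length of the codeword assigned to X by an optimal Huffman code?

4

Build the tree from the bottom:
R(6) + X(13) → 19
19 + T(37) → 56
S(46) + 56 → 102
P(74) + Q(78) → 152
102 + 152 → 254
X's leaf is at depth 4, giving a 4-bit codeword.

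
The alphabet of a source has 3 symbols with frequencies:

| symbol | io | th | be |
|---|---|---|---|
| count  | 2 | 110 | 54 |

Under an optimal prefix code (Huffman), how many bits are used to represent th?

1

Build the tree from the bottom:
merge io(2) and be(54): 56
merge 56 and th(110): 166
th sits one level below the root: a 1-bit codeword.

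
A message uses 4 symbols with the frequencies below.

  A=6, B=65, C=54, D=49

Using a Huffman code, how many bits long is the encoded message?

338

Build the Huffman tree bottom-up:
A(6) + D(49) → 55
C(54) + 55 → 109
B(65) + 109 → 174
Total encoded bits = sum of merged weights = 55 + 109 + 174 = 338.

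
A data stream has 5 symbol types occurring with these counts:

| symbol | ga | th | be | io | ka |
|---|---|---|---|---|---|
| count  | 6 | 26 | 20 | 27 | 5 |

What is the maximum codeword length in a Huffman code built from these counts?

3

Merge the two lowest-weight nodes at each step:
combine ka(5), ga(6) → 11
combine 11, be(20) → 31
combine th(26), io(27) → 53
combine 31, 53 → 84
The rarest symbols sit at the bottom; the longest codeword is 3 bits.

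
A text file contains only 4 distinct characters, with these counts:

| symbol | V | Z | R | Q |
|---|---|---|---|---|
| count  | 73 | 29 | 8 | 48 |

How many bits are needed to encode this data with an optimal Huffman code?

280

Greedily combine the two least-frequent nodes:
merge R(8) and Z(29): 37
merge 37 and Q(48): 85
merge V(73) and 85: 158
The encoded length is the sum of every internal node's weight: 37 + 85 + 158 = 280 bits.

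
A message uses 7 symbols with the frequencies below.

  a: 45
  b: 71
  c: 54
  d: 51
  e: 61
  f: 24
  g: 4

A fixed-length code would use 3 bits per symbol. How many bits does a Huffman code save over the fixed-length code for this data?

Fixed-length: 3 bits × 310 symbols = 930 bits.
Huffman merges:
combine g(4), f(24) → 28
combine 28, a(45) → 73
combine d(51), c(54) → 105
combine e(61), b(71) → 132
combine 73, 105 → 178
combine 132, 178 → 310
Huffman total = 28 + 73 + 105 + 132 + 178 + 310 = 826 bits.
Saving = 930 − 826 = 104 bits.

104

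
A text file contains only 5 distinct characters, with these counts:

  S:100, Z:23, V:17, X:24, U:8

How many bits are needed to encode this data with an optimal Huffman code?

Build the Huffman tree bottom-up:
U(8) + V(17) → 25
Z(23) + X(24) → 47
25 + 47 → 72
72 + S(100) → 172
Total encoded bits = sum of merged weights = 25 + 47 + 72 + 172 = 316.

316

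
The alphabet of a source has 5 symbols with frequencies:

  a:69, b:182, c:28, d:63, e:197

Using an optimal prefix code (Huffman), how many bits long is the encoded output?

1132

Greedily combine the two least-frequent nodes:
combine c(28), d(63) → 91
combine a(69), 91 → 160
combine 160, b(182) → 342
combine e(197), 342 → 539
Each symbol's bit-cost is frequency × depth; summing gives 1132 bits (equivalently 91 + 160 + 342 + 539).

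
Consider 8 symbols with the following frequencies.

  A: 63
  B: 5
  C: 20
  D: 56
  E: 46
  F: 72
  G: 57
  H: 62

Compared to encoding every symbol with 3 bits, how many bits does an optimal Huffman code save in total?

47

Fixed-length: 3 bits × 381 symbols = 1143 bits.
Huffman merges:
B(5) + C(20) → 25
25 + E(46) → 71
D(56) + G(57) → 113
H(62) + A(63) → 125
71 + F(72) → 143
113 + 125 → 238
143 + 238 → 381
Huffman total = 25 + 71 + 113 + 125 + 143 + 238 + 381 = 1096 bits.
Saving = 1143 − 1096 = 47 bits.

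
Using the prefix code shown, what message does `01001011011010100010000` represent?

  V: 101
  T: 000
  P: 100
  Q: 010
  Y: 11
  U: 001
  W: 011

QQYWQPQT

Read left to right; each codeword is recognised as soon as it completes (prefix code):
  010→Q | 010→Q | 11→Y | 011→W | 010→Q | 100→P | 010→Q | 000→T
Decoded message: QQYWQPQT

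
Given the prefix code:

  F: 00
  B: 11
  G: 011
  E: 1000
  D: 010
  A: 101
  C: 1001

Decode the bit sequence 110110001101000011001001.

BGFGDFGFC

Read left to right; each codeword is recognised as soon as it completes (prefix code):
  11→B | 011→G | 00→F | 011→G | 010→D | 00→F | 011→G | 00→F | 1001→C
Decoded message: BGFGDFGFC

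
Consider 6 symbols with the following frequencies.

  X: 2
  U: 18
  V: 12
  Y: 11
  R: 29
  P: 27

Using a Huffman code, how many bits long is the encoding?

Merge the two smallest weights repeatedly:
X(2) + Y(11) → 13
V(12) + 13 → 25
U(18) + 25 → 43
P(27) + R(29) → 56
43 + 56 → 99
Total encoded bits = sum of merged weights = 13 + 25 + 43 + 56 + 99 = 236.

236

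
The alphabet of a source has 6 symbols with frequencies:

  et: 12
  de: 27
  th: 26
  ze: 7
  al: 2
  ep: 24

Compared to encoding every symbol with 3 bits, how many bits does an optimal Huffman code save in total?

68

Fixed-length: 3 bits × 98 symbols = 294 bits.
Huffman merges:
combine al(2), ze(7) → 9
combine 9, et(12) → 21
combine 21, ep(24) → 45
combine th(26), de(27) → 53
combine 45, 53 → 98
Huffman total = 9 + 21 + 45 + 53 + 98 = 226 bits.
Saving = 294 − 226 = 68 bits.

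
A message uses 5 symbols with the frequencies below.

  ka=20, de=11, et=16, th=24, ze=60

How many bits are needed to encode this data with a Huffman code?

Build the Huffman tree bottom-up:
combine de(11), et(16) → 27
combine ka(20), th(24) → 44
combine 27, 44 → 71
combine ze(60), 71 → 131
Each symbol's bit-cost is frequency × depth; summing gives 273 bits (equivalently 27 + 44 + 71 + 131).

273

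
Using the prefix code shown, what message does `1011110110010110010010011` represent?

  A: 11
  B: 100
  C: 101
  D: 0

CACBCBBBA

Read left to right; each codeword is recognised as soon as it completes (prefix code):
  101→C | 11→A | 101→C | 100→B | 101→C | 100→B | 100→B | 100→B | 11→A
Decoded message: CACBCBBBA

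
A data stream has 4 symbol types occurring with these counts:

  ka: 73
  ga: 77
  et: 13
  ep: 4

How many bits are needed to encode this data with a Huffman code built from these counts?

Merge the two smallest weights repeatedly:
ep(4) + et(13) → 17
17 + ka(73) → 90
ga(77) + 90 → 167
The encoded length is the sum of every internal node's weight: 17 + 90 + 167 = 274 bits.

274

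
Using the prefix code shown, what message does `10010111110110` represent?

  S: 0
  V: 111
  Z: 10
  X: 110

Read left to right; each codeword is recognised as soon as it completes (prefix code):
  10→Z | 0→S | 10→Z | 111→V | 110→X | 110→X
Decoded message: ZSZVXX

ZSZVXX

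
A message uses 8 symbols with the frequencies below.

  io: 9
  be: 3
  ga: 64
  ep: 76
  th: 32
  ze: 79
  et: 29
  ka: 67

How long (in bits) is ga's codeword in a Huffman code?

3

Huffman merges, smallest pair first:
be(3) + io(9) → 12
12 + et(29) → 41
th(32) + 41 → 73
ga(64) + ka(67) → 131
73 + ep(76) → 149
ze(79) + 131 → 210
149 + 210 → 359
ga's leaf is at depth 3, giving a 3-bit codeword.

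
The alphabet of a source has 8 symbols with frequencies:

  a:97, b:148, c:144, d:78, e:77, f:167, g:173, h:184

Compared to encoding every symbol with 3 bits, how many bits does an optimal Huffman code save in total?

Fixed-length: 3 bits × 1068 symbols = 3204 bits.
Huffman merges:
merge e(77) and d(78): 155
merge a(97) and c(144): 241
merge b(148) and 155: 303
merge f(167) and g(173): 340
merge h(184) and 241: 425
merge 303 and 340: 643
merge 425 and 643: 1068
Huffman total = 155 + 241 + 303 + 340 + 425 + 643 + 1068 = 3175 bits.
Saving = 3204 − 3175 = 29 bits.

29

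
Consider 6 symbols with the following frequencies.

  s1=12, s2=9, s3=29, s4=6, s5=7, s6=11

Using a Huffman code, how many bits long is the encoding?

177

Greedily combine the two least-frequent nodes:
s4(6) + s5(7) → 13
s2(9) + s6(11) → 20
s1(12) + 13 → 25
20 + 25 → 45
s3(29) + 45 → 74
The encoded length is the sum of every internal node's weight: 13 + 20 + 25 + 45 + 74 = 177 bits.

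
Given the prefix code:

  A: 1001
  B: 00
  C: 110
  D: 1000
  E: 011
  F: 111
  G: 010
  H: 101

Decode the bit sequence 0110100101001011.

Read left to right; each codeword is recognised as soon as it completes (prefix code):
  011→E | 010→G | 010→G | 1001→A | 011→E
Decoded message: EGGAE

EGGAE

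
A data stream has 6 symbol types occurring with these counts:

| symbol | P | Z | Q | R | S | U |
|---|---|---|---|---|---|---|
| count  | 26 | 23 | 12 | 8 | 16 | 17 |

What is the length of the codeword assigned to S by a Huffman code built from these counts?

3

Huffman merges, smallest pair first:
combine R(8), Q(12) → 20
combine S(16), U(17) → 33
combine 20, Z(23) → 43
combine P(26), 33 → 59
combine 43, 59 → 102
S's leaf is at depth 3, giving a 3-bit codeword.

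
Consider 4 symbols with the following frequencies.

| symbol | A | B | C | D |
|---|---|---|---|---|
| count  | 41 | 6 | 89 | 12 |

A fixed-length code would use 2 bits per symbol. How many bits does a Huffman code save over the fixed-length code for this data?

Fixed-length: 2 bits × 148 symbols = 296 bits.
Huffman merges:
combine B(6), D(12) → 18
combine 18, A(41) → 59
combine 59, C(89) → 148
Huffman total = 18 + 59 + 148 = 225 bits.
Saving = 296 − 225 = 71 bits.

71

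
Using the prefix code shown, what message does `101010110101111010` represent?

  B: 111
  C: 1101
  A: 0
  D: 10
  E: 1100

DDDCABDD

Read left to right; each codeword is recognised as soon as it completes (prefix code):
  10→D | 10→D | 10→D | 1101→C | 0→A | 111→B | 10→D | 10→D
Decoded message: DDDCABDD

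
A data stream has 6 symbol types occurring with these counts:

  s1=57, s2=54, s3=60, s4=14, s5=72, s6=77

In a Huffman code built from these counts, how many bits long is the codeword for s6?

Repeatedly merge the two smallest:
merge s4(14) and s2(54): 68
merge s1(57) and s3(60): 117
merge 68 and s5(72): 140
merge s6(77) and 117: 194
merge 140 and 194: 334
s6's leaf is at depth 2, giving a 2-bit codeword.

2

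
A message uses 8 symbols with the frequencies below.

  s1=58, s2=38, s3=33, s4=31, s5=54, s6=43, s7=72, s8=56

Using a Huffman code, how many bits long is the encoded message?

1147

Build the Huffman tree bottom-up:
combine s4(31), s3(33) → 64
combine s2(38), s6(43) → 81
combine s5(54), s8(56) → 110
combine s1(58), 64 → 122
combine s7(72), 81 → 153
combine 110, 122 → 232
combine 153, 232 → 385
Each symbol's bit-cost is frequency × depth; summing gives 1147 bits (equivalently 64 + 81 + 110 + 122 + 153 + 232 + 385).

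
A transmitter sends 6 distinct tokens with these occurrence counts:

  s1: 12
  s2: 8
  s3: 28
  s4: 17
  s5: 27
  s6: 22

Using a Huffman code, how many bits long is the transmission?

285

Build the Huffman tree bottom-up:
merge s2(8) and s1(12): 20
merge s4(17) and 20: 37
merge s6(22) and s5(27): 49
merge s3(28) and 37: 65
merge 49 and 65: 114
The encoded length is the sum of every internal node's weight: 20 + 37 + 49 + 65 + 114 = 285 bits.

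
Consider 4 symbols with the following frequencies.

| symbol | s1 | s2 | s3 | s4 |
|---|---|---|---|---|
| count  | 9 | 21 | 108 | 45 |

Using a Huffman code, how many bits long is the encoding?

Merge the two smallest weights repeatedly:
s1(9) + s2(21) → 30
30 + s4(45) → 75
75 + s3(108) → 183
The encoded length is the sum of every internal node's weight: 30 + 75 + 183 = 288 bits.

288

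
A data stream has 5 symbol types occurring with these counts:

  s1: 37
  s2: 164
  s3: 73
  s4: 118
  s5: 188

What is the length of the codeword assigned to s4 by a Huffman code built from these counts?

Repeatedly merge the two smallest:
combine s1(37), s3(73) → 110
combine 110, s4(118) → 228
combine s2(164), s5(188) → 352
combine 228, 352 → 580
The subtree containing s4 is merged 2 times, so code length = 2.

2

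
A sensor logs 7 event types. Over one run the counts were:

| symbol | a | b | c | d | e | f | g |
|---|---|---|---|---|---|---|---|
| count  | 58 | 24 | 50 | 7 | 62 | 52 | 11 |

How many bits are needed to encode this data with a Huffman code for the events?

Merge the two smallest weights repeatedly:
combine d(7), g(11) → 18
combine 18, b(24) → 42
combine 42, c(50) → 92
combine f(52), a(58) → 110
combine e(62), 92 → 154
combine 110, 154 → 264
Each symbol's bit-cost is frequency × depth; summing gives 680 bits (equivalently 18 + 42 + 92 + 110 + 154 + 264).

680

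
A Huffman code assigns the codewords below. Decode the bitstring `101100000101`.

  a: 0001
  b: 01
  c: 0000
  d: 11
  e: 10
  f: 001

edcbb

Read left to right; each codeword is recognised as soon as it completes (prefix code):
  10→e | 11→d | 0000→c | 01→b | 01→b
Decoded message: edcbb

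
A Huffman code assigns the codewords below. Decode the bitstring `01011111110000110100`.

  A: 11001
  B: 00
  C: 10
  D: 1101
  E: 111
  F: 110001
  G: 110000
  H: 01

Read left to right; each codeword is recognised as soon as it completes (prefix code):
  01→H | 01→H | 111→E | 111→E | 00→B | 00→B | 1101→D | 00→B
Decoded message: HHEEBBDB

HHEEBBDB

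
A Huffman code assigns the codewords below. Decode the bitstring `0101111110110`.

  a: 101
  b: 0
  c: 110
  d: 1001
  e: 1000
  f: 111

bafcc

Read left to right; each codeword is recognised as soon as it completes (prefix code):
  0→b | 101→a | 111→f | 110→c | 110→c
Decoded message: bafcc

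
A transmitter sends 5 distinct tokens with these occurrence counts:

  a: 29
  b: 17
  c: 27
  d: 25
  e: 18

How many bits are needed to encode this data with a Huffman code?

Build the Huffman tree bottom-up:
b(17) + e(18) → 35
d(25) + c(27) → 52
a(29) + 35 → 64
52 + 64 → 116
Each symbol's bit-cost is frequency × depth; summing gives 267 bits (equivalently 35 + 52 + 64 + 116).

267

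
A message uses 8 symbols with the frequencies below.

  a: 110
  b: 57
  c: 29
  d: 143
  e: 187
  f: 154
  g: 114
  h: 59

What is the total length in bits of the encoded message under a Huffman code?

Greedily combine the two least-frequent nodes:
c(29) + b(57) → 86
h(59) + 86 → 145
a(110) + g(114) → 224
d(143) + 145 → 288
f(154) + e(187) → 341
224 + 288 → 512
341 + 512 → 853
Each symbol's bit-cost is frequency × depth; summing gives 2449 bits (equivalently 86 + 145 + 224 + 288 + 341 + 512 + 853).

2449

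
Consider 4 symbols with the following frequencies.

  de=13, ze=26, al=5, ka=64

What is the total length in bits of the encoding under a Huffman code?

Merge the two smallest weights repeatedly:
al(5) + de(13) → 18
18 + ze(26) → 44
44 + ka(64) → 108
The encoded length is the sum of every internal node's weight: 18 + 44 + 108 = 170 bits.

170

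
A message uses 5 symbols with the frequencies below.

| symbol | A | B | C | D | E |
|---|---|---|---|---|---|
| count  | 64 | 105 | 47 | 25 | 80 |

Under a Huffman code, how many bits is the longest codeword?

3

Merge the two lowest-weight nodes at each step:
merge D(25) and C(47): 72
merge A(64) and 72: 136
merge E(80) and B(105): 185
merge 136 and 185: 321
Maximum depth reached is 3.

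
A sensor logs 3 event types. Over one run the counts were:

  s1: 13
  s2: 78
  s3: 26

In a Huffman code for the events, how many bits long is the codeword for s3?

2

Repeatedly merge the two smallest:
combine s1(13), s3(26) → 39
combine 39, s2(78) → 117
s3 sits 2 levels below the root, so its codeword is 2 bits.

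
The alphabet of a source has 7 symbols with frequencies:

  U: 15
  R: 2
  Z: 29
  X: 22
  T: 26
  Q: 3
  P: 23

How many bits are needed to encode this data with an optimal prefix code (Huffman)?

307

Merge the two smallest weights repeatedly:
merge R(2) and Q(3): 5
merge 5 and U(15): 20
merge 20 and X(22): 42
merge P(23) and T(26): 49
merge Z(29) and 42: 71
merge 49 and 71: 120
The encoded length is the sum of every internal node's weight: 5 + 20 + 42 + 49 + 71 + 120 = 307 bits.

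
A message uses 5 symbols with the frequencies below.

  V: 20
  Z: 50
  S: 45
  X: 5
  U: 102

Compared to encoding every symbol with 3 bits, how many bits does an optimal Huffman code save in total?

229

Fixed-length: 3 bits × 222 symbols = 666 bits.
Huffman merges:
merge X(5) and V(20): 25
merge 25 and S(45): 70
merge Z(50) and 70: 120
merge U(102) and 120: 222
Huffman total = 25 + 70 + 120 + 222 = 437 bits.
Saving = 666 − 437 = 229 bits.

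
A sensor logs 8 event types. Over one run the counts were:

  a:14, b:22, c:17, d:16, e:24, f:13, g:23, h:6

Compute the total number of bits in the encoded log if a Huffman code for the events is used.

400

Build the Huffman tree bottom-up:
combine h(6), f(13) → 19
combine a(14), d(16) → 30
combine c(17), 19 → 36
combine b(22), g(23) → 45
combine e(24), 30 → 54
combine 36, 45 → 81
combine 54, 81 → 135
Total encoded bits = sum of merged weights = 19 + 30 + 36 + 45 + 54 + 81 + 135 = 400.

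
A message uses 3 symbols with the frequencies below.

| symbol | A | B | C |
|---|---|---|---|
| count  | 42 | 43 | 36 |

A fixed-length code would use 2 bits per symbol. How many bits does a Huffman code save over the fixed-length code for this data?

Fixed-length: 2 bits × 121 symbols = 242 bits.
Huffman merges:
merge C(36) and A(42): 78
merge B(43) and 78: 121
Huffman total = 78 + 121 = 199 bits.
Saving = 242 − 199 = 43 bits.

43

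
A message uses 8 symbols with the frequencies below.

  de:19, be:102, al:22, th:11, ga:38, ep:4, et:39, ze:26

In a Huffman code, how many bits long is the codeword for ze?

4

Build the tree from the bottom:
ep(4) + th(11) → 15
15 + de(19) → 34
al(22) + ze(26) → 48
34 + ga(38) → 72
et(39) + 48 → 87
72 + 87 → 159
be(102) + 159 → 261
ze's leaf is at depth 4, giving a 4-bit codeword.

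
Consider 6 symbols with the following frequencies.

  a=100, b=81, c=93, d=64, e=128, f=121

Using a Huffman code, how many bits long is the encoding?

1512

Build the Huffman tree bottom-up:
d(64) + b(81) → 145
c(93) + a(100) → 193
f(121) + e(128) → 249
145 + 193 → 338
249 + 338 → 587
Each symbol's bit-cost is frequency × depth; summing gives 1512 bits (equivalently 145 + 193 + 249 + 338 + 587).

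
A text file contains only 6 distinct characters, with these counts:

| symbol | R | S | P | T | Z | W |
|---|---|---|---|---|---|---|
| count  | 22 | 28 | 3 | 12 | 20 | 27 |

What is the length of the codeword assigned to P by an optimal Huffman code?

Repeatedly merge the two smallest:
merge P(3) and T(12): 15
merge 15 and Z(20): 35
merge R(22) and W(27): 49
merge S(28) and 35: 63
merge 49 and 63: 112
P's leaf is at depth 4, giving a 4-bit codeword.

4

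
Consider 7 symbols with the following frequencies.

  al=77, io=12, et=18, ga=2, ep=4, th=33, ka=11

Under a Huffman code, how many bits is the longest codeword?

6

Merge the two lowest-weight nodes at each step:
merge ga(2) and ep(4): 6
merge 6 and ka(11): 17
merge io(12) and 17: 29
merge et(18) and 29: 47
merge th(33) and 47: 80
merge al(77) and 80: 157
The rarest symbols sit at the bottom; the longest codeword is 6 bits.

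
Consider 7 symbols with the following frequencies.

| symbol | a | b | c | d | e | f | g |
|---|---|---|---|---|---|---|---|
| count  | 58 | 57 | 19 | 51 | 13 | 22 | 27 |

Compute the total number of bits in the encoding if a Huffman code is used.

Build the Huffman tree bottom-up:
merge e(13) and c(19): 32
merge f(22) and g(27): 49
merge 32 and 49: 81
merge d(51) and b(57): 108
merge a(58) and 81: 139
merge 108 and 139: 247
The encoded length is the sum of every internal node's weight: 32 + 49 + 81 + 108 + 139 + 247 = 656 bits.

656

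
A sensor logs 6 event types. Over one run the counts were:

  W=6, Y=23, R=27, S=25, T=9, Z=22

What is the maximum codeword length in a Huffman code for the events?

Merge the two lowest-weight nodes at each step:
combine W(6), T(9) → 15
combine 15, Z(22) → 37
combine Y(23), S(25) → 48
combine R(27), 37 → 64
combine 48, 64 → 112
The rarest symbols sit at the bottom; the longest codeword is 4 bits.

4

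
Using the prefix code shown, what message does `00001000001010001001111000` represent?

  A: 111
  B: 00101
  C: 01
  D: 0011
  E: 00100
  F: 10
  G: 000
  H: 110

GCGBGFCAG

Read left to right; each codeword is recognised as soon as it completes (prefix code):
  000→G | 01→C | 000→G | 00101→B | 000→G | 10→F | 01→C | 111→A | 000→G
Decoded message: GCGBGFCAG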